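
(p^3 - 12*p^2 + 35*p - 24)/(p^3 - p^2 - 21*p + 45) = (p^2 - 9*p + 8)/(p^2 + 2*p - 15)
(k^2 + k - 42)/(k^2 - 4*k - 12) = (k + 7)/(k + 2)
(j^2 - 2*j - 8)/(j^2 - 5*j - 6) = (-j^2 + 2*j + 8)/(-j^2 + 5*j + 6)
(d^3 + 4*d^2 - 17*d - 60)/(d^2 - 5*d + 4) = (d^2 + 8*d + 15)/(d - 1)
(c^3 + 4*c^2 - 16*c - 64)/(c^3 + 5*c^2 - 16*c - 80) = (c + 4)/(c + 5)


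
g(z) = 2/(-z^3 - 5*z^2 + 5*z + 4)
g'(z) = 2*(3*z^2 + 10*z - 5)/(-z^3 - 5*z^2 + 5*z + 4)^2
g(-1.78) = -0.13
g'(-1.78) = -0.12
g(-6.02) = 0.18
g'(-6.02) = 0.74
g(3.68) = -0.02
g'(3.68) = 0.02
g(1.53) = -0.55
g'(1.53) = 2.62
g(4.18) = -0.01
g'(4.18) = 0.01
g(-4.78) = -0.08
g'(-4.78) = 0.05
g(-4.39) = -0.07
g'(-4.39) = 0.02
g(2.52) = -0.06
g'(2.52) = 0.08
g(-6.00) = 0.20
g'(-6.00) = 0.86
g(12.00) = 0.00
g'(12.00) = 0.00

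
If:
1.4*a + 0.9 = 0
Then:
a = -0.64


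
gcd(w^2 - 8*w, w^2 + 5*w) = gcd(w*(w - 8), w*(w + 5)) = w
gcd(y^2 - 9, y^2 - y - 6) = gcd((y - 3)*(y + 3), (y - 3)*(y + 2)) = y - 3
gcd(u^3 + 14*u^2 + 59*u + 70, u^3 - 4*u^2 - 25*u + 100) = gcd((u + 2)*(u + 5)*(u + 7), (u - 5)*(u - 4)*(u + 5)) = u + 5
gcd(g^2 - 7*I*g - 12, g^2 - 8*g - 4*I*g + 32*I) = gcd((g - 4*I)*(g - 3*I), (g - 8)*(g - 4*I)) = g - 4*I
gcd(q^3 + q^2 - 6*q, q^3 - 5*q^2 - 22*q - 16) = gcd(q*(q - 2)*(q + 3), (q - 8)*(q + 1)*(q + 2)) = 1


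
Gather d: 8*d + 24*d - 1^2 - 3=32*d - 4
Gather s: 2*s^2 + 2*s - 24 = 2*s^2 + 2*s - 24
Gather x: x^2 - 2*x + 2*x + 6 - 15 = x^2 - 9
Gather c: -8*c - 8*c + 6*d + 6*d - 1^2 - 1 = -16*c + 12*d - 2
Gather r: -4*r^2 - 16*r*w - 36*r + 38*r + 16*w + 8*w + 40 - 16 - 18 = -4*r^2 + r*(2 - 16*w) + 24*w + 6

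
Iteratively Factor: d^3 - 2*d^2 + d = (d - 1)*(d^2 - d) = d*(d - 1)*(d - 1)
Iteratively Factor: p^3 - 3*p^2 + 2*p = (p)*(p^2 - 3*p + 2) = p*(p - 2)*(p - 1)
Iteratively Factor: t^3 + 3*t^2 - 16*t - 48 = (t + 3)*(t^2 - 16) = (t - 4)*(t + 3)*(t + 4)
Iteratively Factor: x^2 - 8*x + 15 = (x - 3)*(x - 5)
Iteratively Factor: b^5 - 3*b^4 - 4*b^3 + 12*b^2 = (b - 2)*(b^4 - b^3 - 6*b^2) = (b - 2)*(b + 2)*(b^3 - 3*b^2) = b*(b - 2)*(b + 2)*(b^2 - 3*b) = b^2*(b - 2)*(b + 2)*(b - 3)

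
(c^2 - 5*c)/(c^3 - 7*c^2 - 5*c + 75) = c/(c^2 - 2*c - 15)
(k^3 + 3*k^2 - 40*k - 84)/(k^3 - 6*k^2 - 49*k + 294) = (k + 2)/(k - 7)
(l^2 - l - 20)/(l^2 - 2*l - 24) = (l - 5)/(l - 6)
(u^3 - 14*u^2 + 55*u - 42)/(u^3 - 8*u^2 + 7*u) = (u - 6)/u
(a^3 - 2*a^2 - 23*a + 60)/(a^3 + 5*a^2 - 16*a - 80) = (a - 3)/(a + 4)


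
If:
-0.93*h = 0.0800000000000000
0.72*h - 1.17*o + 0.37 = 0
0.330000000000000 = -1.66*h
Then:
No Solution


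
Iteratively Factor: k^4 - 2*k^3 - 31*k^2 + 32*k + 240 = (k - 5)*(k^3 + 3*k^2 - 16*k - 48) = (k - 5)*(k + 3)*(k^2 - 16) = (k - 5)*(k + 3)*(k + 4)*(k - 4)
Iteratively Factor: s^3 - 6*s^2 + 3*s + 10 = (s - 2)*(s^2 - 4*s - 5) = (s - 5)*(s - 2)*(s + 1)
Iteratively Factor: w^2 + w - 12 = (w - 3)*(w + 4)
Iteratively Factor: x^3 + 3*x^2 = (x + 3)*(x^2) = x*(x + 3)*(x)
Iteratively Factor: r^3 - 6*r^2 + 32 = (r + 2)*(r^2 - 8*r + 16) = (r - 4)*(r + 2)*(r - 4)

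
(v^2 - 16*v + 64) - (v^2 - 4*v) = 64 - 12*v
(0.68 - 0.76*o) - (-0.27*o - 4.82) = 5.5 - 0.49*o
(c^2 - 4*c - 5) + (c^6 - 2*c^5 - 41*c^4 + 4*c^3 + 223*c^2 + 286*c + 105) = c^6 - 2*c^5 - 41*c^4 + 4*c^3 + 224*c^2 + 282*c + 100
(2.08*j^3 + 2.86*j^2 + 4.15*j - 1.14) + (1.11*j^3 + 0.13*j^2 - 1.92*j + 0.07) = 3.19*j^3 + 2.99*j^2 + 2.23*j - 1.07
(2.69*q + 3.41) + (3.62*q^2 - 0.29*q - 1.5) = 3.62*q^2 + 2.4*q + 1.91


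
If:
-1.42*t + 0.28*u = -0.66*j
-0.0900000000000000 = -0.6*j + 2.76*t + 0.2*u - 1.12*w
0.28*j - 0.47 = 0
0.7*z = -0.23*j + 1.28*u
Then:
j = 1.68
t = 0.107834507042254*z + 0.839655118209256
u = 0.546875*z + 0.301618303571429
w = 0.363391285211268*z + 1.30413297306158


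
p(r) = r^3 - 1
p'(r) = 3*r^2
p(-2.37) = -14.31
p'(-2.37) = 16.85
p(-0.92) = -1.78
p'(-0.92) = 2.54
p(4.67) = 100.85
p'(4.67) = 65.43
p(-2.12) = -10.53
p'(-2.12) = 13.48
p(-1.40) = -3.74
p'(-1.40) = 5.88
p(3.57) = 44.50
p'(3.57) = 38.23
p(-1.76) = -6.45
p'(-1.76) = 9.29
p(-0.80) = -1.51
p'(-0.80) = 1.92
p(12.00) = 1727.00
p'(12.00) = 432.00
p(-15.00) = -3376.00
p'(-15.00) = 675.00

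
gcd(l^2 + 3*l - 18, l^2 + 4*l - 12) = l + 6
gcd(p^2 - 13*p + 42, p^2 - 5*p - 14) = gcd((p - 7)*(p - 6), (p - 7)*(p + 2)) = p - 7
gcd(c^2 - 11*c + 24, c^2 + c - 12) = c - 3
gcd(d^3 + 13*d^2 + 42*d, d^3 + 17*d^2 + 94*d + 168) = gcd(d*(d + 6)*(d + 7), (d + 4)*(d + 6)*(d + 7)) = d^2 + 13*d + 42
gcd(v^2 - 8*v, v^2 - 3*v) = v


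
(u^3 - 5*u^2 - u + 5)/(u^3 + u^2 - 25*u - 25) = (u - 1)/(u + 5)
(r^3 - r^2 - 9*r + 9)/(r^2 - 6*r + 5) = (r^2 - 9)/(r - 5)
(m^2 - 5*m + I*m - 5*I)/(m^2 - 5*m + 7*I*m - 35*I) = (m + I)/(m + 7*I)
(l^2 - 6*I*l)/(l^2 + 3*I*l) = (l - 6*I)/(l + 3*I)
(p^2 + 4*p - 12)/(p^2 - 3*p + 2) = (p + 6)/(p - 1)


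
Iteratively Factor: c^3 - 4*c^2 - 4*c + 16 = (c - 2)*(c^2 - 2*c - 8) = (c - 4)*(c - 2)*(c + 2)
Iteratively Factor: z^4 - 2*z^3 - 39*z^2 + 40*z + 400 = (z + 4)*(z^3 - 6*z^2 - 15*z + 100) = (z - 5)*(z + 4)*(z^2 - z - 20) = (z - 5)^2*(z + 4)*(z + 4)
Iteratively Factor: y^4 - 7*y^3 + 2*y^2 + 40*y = (y - 4)*(y^3 - 3*y^2 - 10*y) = (y - 4)*(y + 2)*(y^2 - 5*y) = y*(y - 4)*(y + 2)*(y - 5)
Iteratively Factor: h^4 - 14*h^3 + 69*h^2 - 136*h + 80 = (h - 5)*(h^3 - 9*h^2 + 24*h - 16) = (h - 5)*(h - 4)*(h^2 - 5*h + 4) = (h - 5)*(h - 4)^2*(h - 1)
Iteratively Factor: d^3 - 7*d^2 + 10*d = (d - 5)*(d^2 - 2*d) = d*(d - 5)*(d - 2)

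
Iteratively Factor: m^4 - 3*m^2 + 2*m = (m + 2)*(m^3 - 2*m^2 + m) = (m - 1)*(m + 2)*(m^2 - m) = (m - 1)^2*(m + 2)*(m)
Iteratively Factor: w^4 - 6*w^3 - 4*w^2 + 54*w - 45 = (w - 1)*(w^3 - 5*w^2 - 9*w + 45) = (w - 1)*(w + 3)*(w^2 - 8*w + 15) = (w - 5)*(w - 1)*(w + 3)*(w - 3)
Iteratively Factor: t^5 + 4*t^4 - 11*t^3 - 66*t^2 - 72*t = (t + 3)*(t^4 + t^3 - 14*t^2 - 24*t) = (t + 3)^2*(t^3 - 2*t^2 - 8*t) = (t + 2)*(t + 3)^2*(t^2 - 4*t) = t*(t + 2)*(t + 3)^2*(t - 4)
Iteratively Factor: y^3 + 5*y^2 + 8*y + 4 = (y + 1)*(y^2 + 4*y + 4) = (y + 1)*(y + 2)*(y + 2)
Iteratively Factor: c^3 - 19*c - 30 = (c + 2)*(c^2 - 2*c - 15) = (c - 5)*(c + 2)*(c + 3)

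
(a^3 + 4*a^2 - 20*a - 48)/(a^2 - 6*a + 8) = (a^2 + 8*a + 12)/(a - 2)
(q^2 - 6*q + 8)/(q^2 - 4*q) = (q - 2)/q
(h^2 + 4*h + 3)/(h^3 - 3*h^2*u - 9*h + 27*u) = (-h - 1)/(-h^2 + 3*h*u + 3*h - 9*u)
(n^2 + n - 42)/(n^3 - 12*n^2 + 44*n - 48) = (n + 7)/(n^2 - 6*n + 8)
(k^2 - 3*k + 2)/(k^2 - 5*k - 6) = (-k^2 + 3*k - 2)/(-k^2 + 5*k + 6)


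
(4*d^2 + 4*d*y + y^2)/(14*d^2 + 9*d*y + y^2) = (2*d + y)/(7*d + y)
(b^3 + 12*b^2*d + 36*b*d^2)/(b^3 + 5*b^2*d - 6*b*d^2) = (b + 6*d)/(b - d)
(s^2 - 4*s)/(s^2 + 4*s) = (s - 4)/(s + 4)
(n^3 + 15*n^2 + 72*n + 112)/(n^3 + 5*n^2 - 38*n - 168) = (n + 4)/(n - 6)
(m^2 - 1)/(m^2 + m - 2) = (m + 1)/(m + 2)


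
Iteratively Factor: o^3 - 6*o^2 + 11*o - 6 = (o - 1)*(o^2 - 5*o + 6) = (o - 3)*(o - 1)*(o - 2)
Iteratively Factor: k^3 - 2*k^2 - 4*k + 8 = (k - 2)*(k^2 - 4) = (k - 2)^2*(k + 2)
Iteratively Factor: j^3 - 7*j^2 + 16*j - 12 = (j - 2)*(j^2 - 5*j + 6) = (j - 3)*(j - 2)*(j - 2)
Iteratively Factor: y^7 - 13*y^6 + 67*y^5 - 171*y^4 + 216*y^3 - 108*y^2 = (y)*(y^6 - 13*y^5 + 67*y^4 - 171*y^3 + 216*y^2 - 108*y) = y*(y - 2)*(y^5 - 11*y^4 + 45*y^3 - 81*y^2 + 54*y) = y^2*(y - 2)*(y^4 - 11*y^3 + 45*y^2 - 81*y + 54) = y^2*(y - 3)*(y - 2)*(y^3 - 8*y^2 + 21*y - 18) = y^2*(y - 3)^2*(y - 2)*(y^2 - 5*y + 6) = y^2*(y - 3)^2*(y - 2)^2*(y - 3)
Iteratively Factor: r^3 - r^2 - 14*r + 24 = (r + 4)*(r^2 - 5*r + 6) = (r - 2)*(r + 4)*(r - 3)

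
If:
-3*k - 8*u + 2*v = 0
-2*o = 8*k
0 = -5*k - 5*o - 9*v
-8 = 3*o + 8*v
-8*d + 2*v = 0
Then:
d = -5/2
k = -6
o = 24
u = -1/4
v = -10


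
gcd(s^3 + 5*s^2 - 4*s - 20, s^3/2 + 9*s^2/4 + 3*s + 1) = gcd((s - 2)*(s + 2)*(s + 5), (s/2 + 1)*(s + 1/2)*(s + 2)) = s + 2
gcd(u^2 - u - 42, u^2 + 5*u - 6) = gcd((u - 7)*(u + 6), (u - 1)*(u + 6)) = u + 6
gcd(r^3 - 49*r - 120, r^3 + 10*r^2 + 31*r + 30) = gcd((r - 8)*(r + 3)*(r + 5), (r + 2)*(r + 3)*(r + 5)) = r^2 + 8*r + 15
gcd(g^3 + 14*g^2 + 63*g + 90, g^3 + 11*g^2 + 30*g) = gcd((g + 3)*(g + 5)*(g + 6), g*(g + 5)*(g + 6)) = g^2 + 11*g + 30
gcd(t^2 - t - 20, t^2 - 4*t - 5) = t - 5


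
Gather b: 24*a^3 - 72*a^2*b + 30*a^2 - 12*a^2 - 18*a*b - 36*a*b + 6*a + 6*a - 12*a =24*a^3 + 18*a^2 + b*(-72*a^2 - 54*a)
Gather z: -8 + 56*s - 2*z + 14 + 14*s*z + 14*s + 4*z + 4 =70*s + z*(14*s + 2) + 10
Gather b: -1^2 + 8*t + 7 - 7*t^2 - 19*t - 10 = -7*t^2 - 11*t - 4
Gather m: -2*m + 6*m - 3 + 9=4*m + 6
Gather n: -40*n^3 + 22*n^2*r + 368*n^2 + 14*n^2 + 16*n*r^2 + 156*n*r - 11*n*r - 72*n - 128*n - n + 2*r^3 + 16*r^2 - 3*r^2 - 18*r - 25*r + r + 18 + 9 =-40*n^3 + n^2*(22*r + 382) + n*(16*r^2 + 145*r - 201) + 2*r^3 + 13*r^2 - 42*r + 27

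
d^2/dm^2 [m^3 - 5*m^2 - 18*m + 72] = 6*m - 10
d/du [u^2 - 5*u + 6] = 2*u - 5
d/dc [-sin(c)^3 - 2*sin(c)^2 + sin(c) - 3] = (-3*sin(c)^2 - 4*sin(c) + 1)*cos(c)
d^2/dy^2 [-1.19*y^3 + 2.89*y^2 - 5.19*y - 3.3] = 5.78 - 7.14*y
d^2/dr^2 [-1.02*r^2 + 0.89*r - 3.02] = -2.04000000000000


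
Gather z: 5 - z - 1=4 - z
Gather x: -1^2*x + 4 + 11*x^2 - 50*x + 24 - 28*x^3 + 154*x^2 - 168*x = -28*x^3 + 165*x^2 - 219*x + 28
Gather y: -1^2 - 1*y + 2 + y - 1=0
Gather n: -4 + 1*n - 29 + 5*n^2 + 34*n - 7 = 5*n^2 + 35*n - 40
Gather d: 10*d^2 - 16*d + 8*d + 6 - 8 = 10*d^2 - 8*d - 2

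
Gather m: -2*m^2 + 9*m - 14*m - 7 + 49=-2*m^2 - 5*m + 42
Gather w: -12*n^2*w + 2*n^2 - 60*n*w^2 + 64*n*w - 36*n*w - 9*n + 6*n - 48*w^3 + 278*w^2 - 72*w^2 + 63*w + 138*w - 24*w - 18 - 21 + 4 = 2*n^2 - 3*n - 48*w^3 + w^2*(206 - 60*n) + w*(-12*n^2 + 28*n + 177) - 35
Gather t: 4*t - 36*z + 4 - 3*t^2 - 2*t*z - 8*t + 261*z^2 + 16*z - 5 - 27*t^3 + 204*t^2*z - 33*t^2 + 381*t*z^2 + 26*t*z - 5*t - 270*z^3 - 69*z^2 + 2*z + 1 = -27*t^3 + t^2*(204*z - 36) + t*(381*z^2 + 24*z - 9) - 270*z^3 + 192*z^2 - 18*z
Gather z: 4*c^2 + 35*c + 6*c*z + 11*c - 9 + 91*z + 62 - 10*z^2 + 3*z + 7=4*c^2 + 46*c - 10*z^2 + z*(6*c + 94) + 60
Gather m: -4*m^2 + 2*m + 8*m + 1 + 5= -4*m^2 + 10*m + 6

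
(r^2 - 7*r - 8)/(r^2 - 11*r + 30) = (r^2 - 7*r - 8)/(r^2 - 11*r + 30)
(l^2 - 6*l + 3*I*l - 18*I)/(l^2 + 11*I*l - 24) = (l - 6)/(l + 8*I)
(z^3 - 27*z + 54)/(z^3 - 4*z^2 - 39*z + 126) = (z - 3)/(z - 7)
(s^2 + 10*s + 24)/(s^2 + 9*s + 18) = (s + 4)/(s + 3)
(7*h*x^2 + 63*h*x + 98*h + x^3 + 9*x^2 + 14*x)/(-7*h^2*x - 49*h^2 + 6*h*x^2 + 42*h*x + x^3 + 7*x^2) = (x + 2)/(-h + x)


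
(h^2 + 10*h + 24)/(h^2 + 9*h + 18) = (h + 4)/(h + 3)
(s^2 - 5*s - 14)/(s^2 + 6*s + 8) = (s - 7)/(s + 4)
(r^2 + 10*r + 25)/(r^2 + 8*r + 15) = (r + 5)/(r + 3)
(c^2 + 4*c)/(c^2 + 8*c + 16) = c/(c + 4)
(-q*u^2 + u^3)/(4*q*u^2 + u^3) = (-q + u)/(4*q + u)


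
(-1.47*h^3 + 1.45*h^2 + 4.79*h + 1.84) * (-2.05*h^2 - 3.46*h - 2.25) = 3.0135*h^5 + 2.1137*h^4 - 11.529*h^3 - 23.6079*h^2 - 17.1439*h - 4.14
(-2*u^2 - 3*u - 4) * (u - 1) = -2*u^3 - u^2 - u + 4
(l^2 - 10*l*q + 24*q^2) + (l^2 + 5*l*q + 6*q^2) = 2*l^2 - 5*l*q + 30*q^2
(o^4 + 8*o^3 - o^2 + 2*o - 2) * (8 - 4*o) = -4*o^5 - 24*o^4 + 68*o^3 - 16*o^2 + 24*o - 16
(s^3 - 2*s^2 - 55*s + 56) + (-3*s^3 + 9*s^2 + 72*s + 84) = -2*s^3 + 7*s^2 + 17*s + 140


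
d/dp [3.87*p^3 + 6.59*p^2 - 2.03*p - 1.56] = 11.61*p^2 + 13.18*p - 2.03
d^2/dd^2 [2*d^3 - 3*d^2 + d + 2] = 12*d - 6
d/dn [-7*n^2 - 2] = -14*n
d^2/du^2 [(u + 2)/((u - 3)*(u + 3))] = 2*(u^3 + 6*u^2 + 27*u + 18)/(u^6 - 27*u^4 + 243*u^2 - 729)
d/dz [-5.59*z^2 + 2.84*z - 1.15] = 2.84 - 11.18*z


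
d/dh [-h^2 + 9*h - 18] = 9 - 2*h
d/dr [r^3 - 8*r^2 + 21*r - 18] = 3*r^2 - 16*r + 21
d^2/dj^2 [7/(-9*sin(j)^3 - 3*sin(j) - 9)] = 7*(81*sin(j)^6 - 102*sin(j)^4 - 81*sin(j)^3 - 17*sin(j)^2 + 51*sin(j) - 2)/(3*(3*sin(j)^3 + sin(j) + 3)^3)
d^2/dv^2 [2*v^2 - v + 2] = 4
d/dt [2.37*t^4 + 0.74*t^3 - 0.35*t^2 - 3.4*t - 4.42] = 9.48*t^3 + 2.22*t^2 - 0.7*t - 3.4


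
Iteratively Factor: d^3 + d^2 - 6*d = (d)*(d^2 + d - 6) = d*(d + 3)*(d - 2)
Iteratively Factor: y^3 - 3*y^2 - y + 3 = (y + 1)*(y^2 - 4*y + 3) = (y - 3)*(y + 1)*(y - 1)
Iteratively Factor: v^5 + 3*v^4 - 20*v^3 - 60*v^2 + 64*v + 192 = (v - 2)*(v^4 + 5*v^3 - 10*v^2 - 80*v - 96) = (v - 2)*(v + 3)*(v^3 + 2*v^2 - 16*v - 32) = (v - 4)*(v - 2)*(v + 3)*(v^2 + 6*v + 8) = (v - 4)*(v - 2)*(v + 2)*(v + 3)*(v + 4)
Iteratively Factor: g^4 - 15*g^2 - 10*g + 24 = (g + 3)*(g^3 - 3*g^2 - 6*g + 8) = (g - 1)*(g + 3)*(g^2 - 2*g - 8) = (g - 1)*(g + 2)*(g + 3)*(g - 4)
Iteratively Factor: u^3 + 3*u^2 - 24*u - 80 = (u + 4)*(u^2 - u - 20) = (u + 4)^2*(u - 5)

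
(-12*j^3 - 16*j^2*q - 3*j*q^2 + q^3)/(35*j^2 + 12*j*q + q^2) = (-12*j^3 - 16*j^2*q - 3*j*q^2 + q^3)/(35*j^2 + 12*j*q + q^2)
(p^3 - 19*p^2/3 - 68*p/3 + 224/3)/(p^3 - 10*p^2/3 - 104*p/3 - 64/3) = (3*p - 7)/(3*p + 2)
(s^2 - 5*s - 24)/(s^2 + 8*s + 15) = (s - 8)/(s + 5)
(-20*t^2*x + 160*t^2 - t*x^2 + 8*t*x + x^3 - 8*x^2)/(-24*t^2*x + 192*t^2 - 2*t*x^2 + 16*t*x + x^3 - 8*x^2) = (-5*t + x)/(-6*t + x)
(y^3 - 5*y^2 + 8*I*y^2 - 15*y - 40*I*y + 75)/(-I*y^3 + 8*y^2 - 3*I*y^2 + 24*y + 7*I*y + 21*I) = (I*y^3 + y^2*(-8 - 5*I) + y*(40 - 15*I) + 75*I)/(y^3 + y^2*(3 + 8*I) + y*(-7 + 24*I) - 21)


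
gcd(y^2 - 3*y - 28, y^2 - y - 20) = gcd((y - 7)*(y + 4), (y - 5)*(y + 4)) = y + 4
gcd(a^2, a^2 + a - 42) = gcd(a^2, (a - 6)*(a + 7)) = 1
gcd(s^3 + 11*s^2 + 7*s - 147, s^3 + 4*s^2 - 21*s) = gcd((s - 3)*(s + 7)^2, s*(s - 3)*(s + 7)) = s^2 + 4*s - 21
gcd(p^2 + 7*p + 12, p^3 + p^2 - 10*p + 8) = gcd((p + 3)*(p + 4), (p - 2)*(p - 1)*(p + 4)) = p + 4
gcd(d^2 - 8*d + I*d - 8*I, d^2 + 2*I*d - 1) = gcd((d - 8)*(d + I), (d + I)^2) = d + I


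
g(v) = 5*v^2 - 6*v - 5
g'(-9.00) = -96.00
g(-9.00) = 454.00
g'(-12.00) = -126.00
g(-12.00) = 787.00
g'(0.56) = -0.40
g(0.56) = -6.79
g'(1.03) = 4.30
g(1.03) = -5.88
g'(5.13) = 45.30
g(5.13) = 95.80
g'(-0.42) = -10.20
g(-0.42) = -1.60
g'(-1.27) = -18.70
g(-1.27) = 10.68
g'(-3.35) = -39.50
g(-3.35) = 71.21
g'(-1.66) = -22.60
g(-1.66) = 18.74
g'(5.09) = 44.90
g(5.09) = 94.00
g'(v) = 10*v - 6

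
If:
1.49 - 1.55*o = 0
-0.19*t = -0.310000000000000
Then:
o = 0.96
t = 1.63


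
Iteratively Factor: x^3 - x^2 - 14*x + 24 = (x - 2)*(x^2 + x - 12) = (x - 3)*(x - 2)*(x + 4)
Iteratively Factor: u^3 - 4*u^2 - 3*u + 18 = (u - 3)*(u^2 - u - 6) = (u - 3)*(u + 2)*(u - 3)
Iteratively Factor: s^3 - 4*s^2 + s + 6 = (s + 1)*(s^2 - 5*s + 6) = (s - 3)*(s + 1)*(s - 2)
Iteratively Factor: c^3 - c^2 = (c)*(c^2 - c) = c^2*(c - 1)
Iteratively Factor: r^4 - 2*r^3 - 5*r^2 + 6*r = (r - 1)*(r^3 - r^2 - 6*r) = r*(r - 1)*(r^2 - r - 6) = r*(r - 3)*(r - 1)*(r + 2)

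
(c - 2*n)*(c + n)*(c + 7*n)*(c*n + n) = c^4*n + 6*c^3*n^2 + c^3*n - 9*c^2*n^3 + 6*c^2*n^2 - 14*c*n^4 - 9*c*n^3 - 14*n^4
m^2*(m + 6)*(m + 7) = m^4 + 13*m^3 + 42*m^2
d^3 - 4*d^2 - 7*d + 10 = (d - 5)*(d - 1)*(d + 2)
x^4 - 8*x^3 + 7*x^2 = x^2*(x - 7)*(x - 1)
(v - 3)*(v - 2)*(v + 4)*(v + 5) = v^4 + 4*v^3 - 19*v^2 - 46*v + 120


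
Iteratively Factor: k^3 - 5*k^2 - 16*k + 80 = (k - 5)*(k^2 - 16) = (k - 5)*(k + 4)*(k - 4)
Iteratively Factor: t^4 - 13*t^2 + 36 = (t - 2)*(t^3 + 2*t^2 - 9*t - 18) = (t - 2)*(t + 3)*(t^2 - t - 6) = (t - 3)*(t - 2)*(t + 3)*(t + 2)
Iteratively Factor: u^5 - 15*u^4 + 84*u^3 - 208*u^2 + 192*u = (u - 4)*(u^4 - 11*u^3 + 40*u^2 - 48*u) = (u - 4)*(u - 3)*(u^3 - 8*u^2 + 16*u) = (u - 4)^2*(u - 3)*(u^2 - 4*u) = (u - 4)^3*(u - 3)*(u)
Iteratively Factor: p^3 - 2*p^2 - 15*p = (p + 3)*(p^2 - 5*p) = p*(p + 3)*(p - 5)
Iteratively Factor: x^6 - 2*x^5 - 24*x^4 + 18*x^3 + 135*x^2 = (x)*(x^5 - 2*x^4 - 24*x^3 + 18*x^2 + 135*x) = x^2*(x^4 - 2*x^3 - 24*x^2 + 18*x + 135) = x^2*(x - 5)*(x^3 + 3*x^2 - 9*x - 27) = x^2*(x - 5)*(x - 3)*(x^2 + 6*x + 9) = x^2*(x - 5)*(x - 3)*(x + 3)*(x + 3)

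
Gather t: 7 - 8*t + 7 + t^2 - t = t^2 - 9*t + 14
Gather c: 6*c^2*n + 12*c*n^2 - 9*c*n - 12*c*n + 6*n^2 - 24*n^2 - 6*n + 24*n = 6*c^2*n + c*(12*n^2 - 21*n) - 18*n^2 + 18*n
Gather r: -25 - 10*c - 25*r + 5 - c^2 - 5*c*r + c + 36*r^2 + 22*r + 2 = -c^2 - 9*c + 36*r^2 + r*(-5*c - 3) - 18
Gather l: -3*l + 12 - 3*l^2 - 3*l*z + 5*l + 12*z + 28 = -3*l^2 + l*(2 - 3*z) + 12*z + 40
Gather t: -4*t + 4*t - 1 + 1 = 0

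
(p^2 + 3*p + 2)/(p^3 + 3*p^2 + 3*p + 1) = (p + 2)/(p^2 + 2*p + 1)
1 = 1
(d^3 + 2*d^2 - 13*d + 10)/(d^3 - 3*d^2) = (d^3 + 2*d^2 - 13*d + 10)/(d^2*(d - 3))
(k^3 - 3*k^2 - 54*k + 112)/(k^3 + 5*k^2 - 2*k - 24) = (k^2 - k - 56)/(k^2 + 7*k + 12)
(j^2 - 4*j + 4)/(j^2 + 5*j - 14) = (j - 2)/(j + 7)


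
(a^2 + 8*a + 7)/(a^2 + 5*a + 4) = (a + 7)/(a + 4)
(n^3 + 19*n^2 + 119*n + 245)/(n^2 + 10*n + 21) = (n^2 + 12*n + 35)/(n + 3)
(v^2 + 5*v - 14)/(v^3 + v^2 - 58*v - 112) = (v - 2)/(v^2 - 6*v - 16)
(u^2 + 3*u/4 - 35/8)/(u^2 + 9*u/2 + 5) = (u - 7/4)/(u + 2)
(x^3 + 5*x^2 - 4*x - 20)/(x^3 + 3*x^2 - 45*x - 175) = (x^2 - 4)/(x^2 - 2*x - 35)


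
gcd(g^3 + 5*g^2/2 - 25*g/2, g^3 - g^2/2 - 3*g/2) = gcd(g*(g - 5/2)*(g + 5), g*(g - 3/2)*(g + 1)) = g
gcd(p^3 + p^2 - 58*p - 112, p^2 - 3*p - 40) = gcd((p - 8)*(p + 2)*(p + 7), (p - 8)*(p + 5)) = p - 8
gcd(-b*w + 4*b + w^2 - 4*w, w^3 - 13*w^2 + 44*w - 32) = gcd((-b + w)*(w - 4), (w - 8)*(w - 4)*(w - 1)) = w - 4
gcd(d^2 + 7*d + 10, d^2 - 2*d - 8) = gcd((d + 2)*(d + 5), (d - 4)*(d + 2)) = d + 2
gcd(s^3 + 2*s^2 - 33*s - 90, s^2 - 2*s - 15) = s + 3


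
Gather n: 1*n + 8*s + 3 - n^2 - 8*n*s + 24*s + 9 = -n^2 + n*(1 - 8*s) + 32*s + 12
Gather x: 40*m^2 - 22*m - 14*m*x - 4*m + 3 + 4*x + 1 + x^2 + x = 40*m^2 - 26*m + x^2 + x*(5 - 14*m) + 4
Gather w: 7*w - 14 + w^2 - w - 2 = w^2 + 6*w - 16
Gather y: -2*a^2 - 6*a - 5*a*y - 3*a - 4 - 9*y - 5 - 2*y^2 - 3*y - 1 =-2*a^2 - 9*a - 2*y^2 + y*(-5*a - 12) - 10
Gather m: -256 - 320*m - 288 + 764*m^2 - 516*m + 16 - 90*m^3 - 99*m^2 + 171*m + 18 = -90*m^3 + 665*m^2 - 665*m - 510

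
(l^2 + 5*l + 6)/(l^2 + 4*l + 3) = (l + 2)/(l + 1)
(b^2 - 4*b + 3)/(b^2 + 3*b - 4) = (b - 3)/(b + 4)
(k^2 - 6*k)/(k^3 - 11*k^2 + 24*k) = (k - 6)/(k^2 - 11*k + 24)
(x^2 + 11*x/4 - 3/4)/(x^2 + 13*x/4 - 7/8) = 2*(x + 3)/(2*x + 7)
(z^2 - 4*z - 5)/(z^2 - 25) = (z + 1)/(z + 5)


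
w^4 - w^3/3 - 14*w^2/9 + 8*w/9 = w*(w - 1)*(w - 2/3)*(w + 4/3)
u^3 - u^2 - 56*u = u*(u - 8)*(u + 7)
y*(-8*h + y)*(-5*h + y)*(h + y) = 40*h^3*y + 27*h^2*y^2 - 12*h*y^3 + y^4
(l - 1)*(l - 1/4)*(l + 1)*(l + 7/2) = l^4 + 13*l^3/4 - 15*l^2/8 - 13*l/4 + 7/8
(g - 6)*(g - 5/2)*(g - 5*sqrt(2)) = g^3 - 17*g^2/2 - 5*sqrt(2)*g^2 + 15*g + 85*sqrt(2)*g/2 - 75*sqrt(2)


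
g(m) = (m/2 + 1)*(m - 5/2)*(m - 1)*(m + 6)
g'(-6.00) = -119.00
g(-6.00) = 0.00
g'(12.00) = 4255.00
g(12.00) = 13167.00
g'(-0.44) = -3.92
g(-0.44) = 18.36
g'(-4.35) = 10.83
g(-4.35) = -71.05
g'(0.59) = -16.20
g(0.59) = 6.68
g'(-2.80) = 35.82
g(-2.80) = -25.78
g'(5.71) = 504.33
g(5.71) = 682.51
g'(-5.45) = -60.69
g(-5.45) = -48.65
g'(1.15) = -14.56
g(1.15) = -2.28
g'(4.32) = 217.89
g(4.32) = 197.05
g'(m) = (m/2 + 1)*(m - 5/2)*(m - 1) + (m/2 + 1)*(m - 5/2)*(m + 6) + (m/2 + 1)*(m - 1)*(m + 6) + (m - 5/2)*(m - 1)*(m + 6)/2 = 2*m^3 + 27*m^2/4 - 27*m/2 - 11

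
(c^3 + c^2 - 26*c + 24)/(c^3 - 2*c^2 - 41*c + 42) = (c - 4)/(c - 7)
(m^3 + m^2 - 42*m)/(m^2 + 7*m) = m - 6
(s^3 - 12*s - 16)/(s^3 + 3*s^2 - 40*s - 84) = (s^2 - 2*s - 8)/(s^2 + s - 42)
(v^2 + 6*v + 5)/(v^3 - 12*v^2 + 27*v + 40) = (v + 5)/(v^2 - 13*v + 40)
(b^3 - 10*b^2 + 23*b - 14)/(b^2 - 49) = (b^2 - 3*b + 2)/(b + 7)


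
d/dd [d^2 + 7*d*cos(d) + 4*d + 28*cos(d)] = -7*d*sin(d) + 2*d - 28*sin(d) + 7*cos(d) + 4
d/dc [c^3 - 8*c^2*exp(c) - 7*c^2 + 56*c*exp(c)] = -8*c^2*exp(c) + 3*c^2 + 40*c*exp(c) - 14*c + 56*exp(c)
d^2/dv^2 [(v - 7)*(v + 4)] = 2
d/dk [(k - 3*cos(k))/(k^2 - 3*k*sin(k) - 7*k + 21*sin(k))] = (3*sqrt(2)*k^2*sin(k + pi/4) - k^2 - 21*k*sin(k) - 15*k*cos(k) - 9*k - 9*sin(2*k)/2 - 21*sqrt(2)*cos(k + pi/4) + 63)/((k - 7)^2*(k - 3*sin(k))^2)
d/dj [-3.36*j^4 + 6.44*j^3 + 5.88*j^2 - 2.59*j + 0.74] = -13.44*j^3 + 19.32*j^2 + 11.76*j - 2.59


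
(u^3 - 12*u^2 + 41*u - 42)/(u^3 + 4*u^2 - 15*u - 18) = (u^2 - 9*u + 14)/(u^2 + 7*u + 6)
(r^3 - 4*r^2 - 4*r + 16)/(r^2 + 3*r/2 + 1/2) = 2*(r^3 - 4*r^2 - 4*r + 16)/(2*r^2 + 3*r + 1)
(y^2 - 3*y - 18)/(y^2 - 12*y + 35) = (y^2 - 3*y - 18)/(y^2 - 12*y + 35)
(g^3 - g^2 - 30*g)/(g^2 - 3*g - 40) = g*(g - 6)/(g - 8)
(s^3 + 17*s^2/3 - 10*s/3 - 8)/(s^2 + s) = s + 14/3 - 8/s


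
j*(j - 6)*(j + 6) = j^3 - 36*j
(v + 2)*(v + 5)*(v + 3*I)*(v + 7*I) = v^4 + 7*v^3 + 10*I*v^3 - 11*v^2 + 70*I*v^2 - 147*v + 100*I*v - 210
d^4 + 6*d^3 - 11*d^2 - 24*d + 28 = (d - 2)*(d - 1)*(d + 2)*(d + 7)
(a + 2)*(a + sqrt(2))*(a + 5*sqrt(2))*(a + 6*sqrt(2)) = a^4 + 2*a^3 + 12*sqrt(2)*a^3 + 24*sqrt(2)*a^2 + 82*a^2 + 60*sqrt(2)*a + 164*a + 120*sqrt(2)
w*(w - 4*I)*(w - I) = w^3 - 5*I*w^2 - 4*w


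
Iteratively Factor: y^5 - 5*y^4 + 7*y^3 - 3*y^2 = (y - 3)*(y^4 - 2*y^3 + y^2) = y*(y - 3)*(y^3 - 2*y^2 + y) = y^2*(y - 3)*(y^2 - 2*y + 1) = y^2*(y - 3)*(y - 1)*(y - 1)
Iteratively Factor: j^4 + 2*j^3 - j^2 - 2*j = (j + 1)*(j^3 + j^2 - 2*j) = (j - 1)*(j + 1)*(j^2 + 2*j) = j*(j - 1)*(j + 1)*(j + 2)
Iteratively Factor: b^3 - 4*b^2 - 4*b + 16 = (b - 2)*(b^2 - 2*b - 8) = (b - 4)*(b - 2)*(b + 2)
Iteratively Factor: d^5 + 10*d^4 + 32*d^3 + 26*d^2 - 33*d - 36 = (d - 1)*(d^4 + 11*d^3 + 43*d^2 + 69*d + 36) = (d - 1)*(d + 1)*(d^3 + 10*d^2 + 33*d + 36) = (d - 1)*(d + 1)*(d + 3)*(d^2 + 7*d + 12) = (d - 1)*(d + 1)*(d + 3)*(d + 4)*(d + 3)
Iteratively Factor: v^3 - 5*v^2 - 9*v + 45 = (v - 5)*(v^2 - 9) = (v - 5)*(v + 3)*(v - 3)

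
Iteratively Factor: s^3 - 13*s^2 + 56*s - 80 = (s - 4)*(s^2 - 9*s + 20) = (s - 4)^2*(s - 5)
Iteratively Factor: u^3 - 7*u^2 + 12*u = (u - 3)*(u^2 - 4*u) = (u - 4)*(u - 3)*(u)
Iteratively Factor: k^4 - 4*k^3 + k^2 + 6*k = (k)*(k^3 - 4*k^2 + k + 6) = k*(k - 2)*(k^2 - 2*k - 3) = k*(k - 2)*(k + 1)*(k - 3)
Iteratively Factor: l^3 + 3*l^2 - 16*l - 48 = (l + 3)*(l^2 - 16) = (l + 3)*(l + 4)*(l - 4)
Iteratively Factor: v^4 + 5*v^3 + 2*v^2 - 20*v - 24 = (v + 2)*(v^3 + 3*v^2 - 4*v - 12) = (v + 2)*(v + 3)*(v^2 - 4) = (v + 2)^2*(v + 3)*(v - 2)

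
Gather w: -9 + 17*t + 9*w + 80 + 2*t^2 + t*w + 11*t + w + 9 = 2*t^2 + 28*t + w*(t + 10) + 80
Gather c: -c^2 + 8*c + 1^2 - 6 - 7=-c^2 + 8*c - 12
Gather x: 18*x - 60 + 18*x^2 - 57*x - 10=18*x^2 - 39*x - 70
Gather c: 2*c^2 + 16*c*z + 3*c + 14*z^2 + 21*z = 2*c^2 + c*(16*z + 3) + 14*z^2 + 21*z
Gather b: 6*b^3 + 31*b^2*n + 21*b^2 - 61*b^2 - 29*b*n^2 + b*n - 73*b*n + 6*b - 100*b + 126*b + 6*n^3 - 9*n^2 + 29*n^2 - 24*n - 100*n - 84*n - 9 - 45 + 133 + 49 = 6*b^3 + b^2*(31*n - 40) + b*(-29*n^2 - 72*n + 32) + 6*n^3 + 20*n^2 - 208*n + 128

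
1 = 1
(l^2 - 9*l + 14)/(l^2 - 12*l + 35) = (l - 2)/(l - 5)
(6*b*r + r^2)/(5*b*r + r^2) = (6*b + r)/(5*b + r)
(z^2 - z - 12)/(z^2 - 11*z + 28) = (z + 3)/(z - 7)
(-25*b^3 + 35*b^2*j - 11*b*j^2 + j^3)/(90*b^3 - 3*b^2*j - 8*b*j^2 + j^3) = (-5*b^2 + 6*b*j - j^2)/(18*b^2 + 3*b*j - j^2)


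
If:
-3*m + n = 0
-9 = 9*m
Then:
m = -1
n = -3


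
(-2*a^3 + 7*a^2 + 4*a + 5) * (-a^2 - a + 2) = 2*a^5 - 5*a^4 - 15*a^3 + 5*a^2 + 3*a + 10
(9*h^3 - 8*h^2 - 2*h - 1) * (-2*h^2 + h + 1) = -18*h^5 + 25*h^4 + 5*h^3 - 8*h^2 - 3*h - 1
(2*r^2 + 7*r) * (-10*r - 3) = -20*r^3 - 76*r^2 - 21*r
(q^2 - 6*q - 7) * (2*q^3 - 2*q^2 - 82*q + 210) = 2*q^5 - 14*q^4 - 84*q^3 + 716*q^2 - 686*q - 1470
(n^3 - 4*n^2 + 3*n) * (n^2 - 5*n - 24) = n^5 - 9*n^4 - n^3 + 81*n^2 - 72*n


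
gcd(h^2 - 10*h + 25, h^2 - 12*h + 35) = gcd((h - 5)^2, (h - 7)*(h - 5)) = h - 5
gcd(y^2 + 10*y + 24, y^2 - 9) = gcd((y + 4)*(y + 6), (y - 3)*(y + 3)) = 1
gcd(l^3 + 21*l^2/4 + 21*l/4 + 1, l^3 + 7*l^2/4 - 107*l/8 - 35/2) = l + 4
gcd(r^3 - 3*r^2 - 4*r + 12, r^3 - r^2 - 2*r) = r - 2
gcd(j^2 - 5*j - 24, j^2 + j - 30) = 1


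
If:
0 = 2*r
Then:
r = 0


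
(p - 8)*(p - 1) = p^2 - 9*p + 8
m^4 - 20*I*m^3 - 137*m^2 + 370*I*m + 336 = (m - 8*I)*(m - 7*I)*(m - 3*I)*(m - 2*I)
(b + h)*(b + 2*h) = b^2 + 3*b*h + 2*h^2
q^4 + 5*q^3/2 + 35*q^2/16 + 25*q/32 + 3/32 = (q + 1/4)*(q + 1/2)*(q + 3/4)*(q + 1)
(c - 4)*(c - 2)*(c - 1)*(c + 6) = c^4 - c^3 - 28*c^2 + 76*c - 48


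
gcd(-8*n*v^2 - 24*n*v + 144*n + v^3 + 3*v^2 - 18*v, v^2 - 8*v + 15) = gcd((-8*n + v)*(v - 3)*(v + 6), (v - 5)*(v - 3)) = v - 3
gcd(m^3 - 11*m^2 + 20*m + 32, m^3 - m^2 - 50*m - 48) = m^2 - 7*m - 8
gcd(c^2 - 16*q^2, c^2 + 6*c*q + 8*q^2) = c + 4*q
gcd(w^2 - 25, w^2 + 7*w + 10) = w + 5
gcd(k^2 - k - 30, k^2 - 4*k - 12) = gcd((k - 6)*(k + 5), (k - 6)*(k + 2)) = k - 6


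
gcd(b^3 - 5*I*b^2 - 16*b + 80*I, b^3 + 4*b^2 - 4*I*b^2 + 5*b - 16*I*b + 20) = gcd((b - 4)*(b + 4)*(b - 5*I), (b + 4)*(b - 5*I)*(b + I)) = b^2 + b*(4 - 5*I) - 20*I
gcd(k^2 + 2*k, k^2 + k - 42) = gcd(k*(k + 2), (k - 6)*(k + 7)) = 1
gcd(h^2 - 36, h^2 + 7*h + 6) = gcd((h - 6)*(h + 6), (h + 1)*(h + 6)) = h + 6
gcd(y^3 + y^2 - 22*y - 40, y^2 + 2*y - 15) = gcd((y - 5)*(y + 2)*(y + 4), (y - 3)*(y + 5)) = 1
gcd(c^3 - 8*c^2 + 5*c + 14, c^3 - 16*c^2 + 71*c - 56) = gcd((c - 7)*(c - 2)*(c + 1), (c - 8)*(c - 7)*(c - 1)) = c - 7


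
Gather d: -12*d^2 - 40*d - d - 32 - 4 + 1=-12*d^2 - 41*d - 35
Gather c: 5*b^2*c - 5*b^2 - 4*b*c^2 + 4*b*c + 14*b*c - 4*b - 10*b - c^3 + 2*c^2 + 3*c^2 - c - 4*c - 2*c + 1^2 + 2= -5*b^2 - 14*b - c^3 + c^2*(5 - 4*b) + c*(5*b^2 + 18*b - 7) + 3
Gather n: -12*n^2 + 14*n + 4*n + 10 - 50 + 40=-12*n^2 + 18*n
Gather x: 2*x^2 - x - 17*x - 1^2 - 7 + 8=2*x^2 - 18*x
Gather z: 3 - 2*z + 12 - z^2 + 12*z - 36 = -z^2 + 10*z - 21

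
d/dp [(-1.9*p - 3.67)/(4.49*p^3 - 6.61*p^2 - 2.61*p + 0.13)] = (17.062*p^3 + 36.8759*p^2 - 48.5174*p - 9.8257)/(20.1601*p^6 - 59.3578*p^5 + 20.2543*p^4 + 35.6716*p^3 + 5.0935*p^2 - 0.6786*p + 0.0169)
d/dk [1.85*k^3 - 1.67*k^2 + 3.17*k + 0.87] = 5.55*k^2 - 3.34*k + 3.17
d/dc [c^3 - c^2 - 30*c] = 3*c^2 - 2*c - 30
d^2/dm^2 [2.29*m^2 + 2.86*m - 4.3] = 4.58000000000000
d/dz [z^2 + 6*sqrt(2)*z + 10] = 2*z + 6*sqrt(2)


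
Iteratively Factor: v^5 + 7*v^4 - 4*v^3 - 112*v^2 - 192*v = (v + 4)*(v^4 + 3*v^3 - 16*v^2 - 48*v) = (v + 3)*(v + 4)*(v^3 - 16*v) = (v + 3)*(v + 4)^2*(v^2 - 4*v) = v*(v + 3)*(v + 4)^2*(v - 4)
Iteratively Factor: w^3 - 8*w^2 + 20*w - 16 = (w - 2)*(w^2 - 6*w + 8) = (w - 4)*(w - 2)*(w - 2)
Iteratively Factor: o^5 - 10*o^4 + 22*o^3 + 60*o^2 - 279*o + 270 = (o + 3)*(o^4 - 13*o^3 + 61*o^2 - 123*o + 90) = (o - 3)*(o + 3)*(o^3 - 10*o^2 + 31*o - 30) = (o - 5)*(o - 3)*(o + 3)*(o^2 - 5*o + 6) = (o - 5)*(o - 3)^2*(o + 3)*(o - 2)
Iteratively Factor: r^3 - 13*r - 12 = (r + 3)*(r^2 - 3*r - 4) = (r + 1)*(r + 3)*(r - 4)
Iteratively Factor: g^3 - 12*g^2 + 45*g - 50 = (g - 2)*(g^2 - 10*g + 25) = (g - 5)*(g - 2)*(g - 5)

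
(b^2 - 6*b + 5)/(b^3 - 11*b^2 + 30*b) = (b - 1)/(b*(b - 6))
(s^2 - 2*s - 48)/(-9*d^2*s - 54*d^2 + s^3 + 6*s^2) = (s - 8)/(-9*d^2 + s^2)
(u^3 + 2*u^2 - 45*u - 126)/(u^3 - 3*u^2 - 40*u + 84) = (u + 3)/(u - 2)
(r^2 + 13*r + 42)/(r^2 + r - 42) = (r + 6)/(r - 6)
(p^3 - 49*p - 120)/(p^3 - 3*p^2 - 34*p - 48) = (p + 5)/(p + 2)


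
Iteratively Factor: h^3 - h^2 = (h)*(h^2 - h) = h*(h - 1)*(h)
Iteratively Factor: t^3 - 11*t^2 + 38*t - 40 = (t - 5)*(t^2 - 6*t + 8) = (t - 5)*(t - 2)*(t - 4)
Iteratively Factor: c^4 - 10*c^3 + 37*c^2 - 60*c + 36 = (c - 2)*(c^3 - 8*c^2 + 21*c - 18) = (c - 3)*(c - 2)*(c^2 - 5*c + 6) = (c - 3)^2*(c - 2)*(c - 2)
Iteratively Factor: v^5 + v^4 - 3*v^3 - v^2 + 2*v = (v)*(v^4 + v^3 - 3*v^2 - v + 2) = v*(v + 2)*(v^3 - v^2 - v + 1) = v*(v - 1)*(v + 2)*(v^2 - 1) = v*(v - 1)*(v + 1)*(v + 2)*(v - 1)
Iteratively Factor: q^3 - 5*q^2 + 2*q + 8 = (q + 1)*(q^2 - 6*q + 8) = (q - 2)*(q + 1)*(q - 4)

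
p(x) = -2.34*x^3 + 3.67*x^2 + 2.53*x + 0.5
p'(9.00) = -500.03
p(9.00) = -1385.32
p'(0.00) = 2.53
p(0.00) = 0.50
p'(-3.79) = -126.12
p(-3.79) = 171.02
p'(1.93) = -9.45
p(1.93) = 2.23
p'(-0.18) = 0.98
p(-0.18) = 0.18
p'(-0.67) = -5.54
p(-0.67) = 1.16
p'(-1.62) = -27.78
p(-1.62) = 15.98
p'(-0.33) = -0.66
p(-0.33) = 0.15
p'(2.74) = -30.06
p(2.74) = -13.15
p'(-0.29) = -0.19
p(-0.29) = 0.13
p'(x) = -7.02*x^2 + 7.34*x + 2.53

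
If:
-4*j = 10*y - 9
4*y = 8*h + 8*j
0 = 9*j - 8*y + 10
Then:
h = 177/244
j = -14/61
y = 121/122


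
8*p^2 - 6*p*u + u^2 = (-4*p + u)*(-2*p + u)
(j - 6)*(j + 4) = j^2 - 2*j - 24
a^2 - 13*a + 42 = (a - 7)*(a - 6)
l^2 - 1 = (l - 1)*(l + 1)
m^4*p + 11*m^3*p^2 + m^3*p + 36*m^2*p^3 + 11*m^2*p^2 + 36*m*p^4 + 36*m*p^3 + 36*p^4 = (m + 2*p)*(m + 3*p)*(m + 6*p)*(m*p + p)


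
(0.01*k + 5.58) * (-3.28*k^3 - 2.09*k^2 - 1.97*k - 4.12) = -0.0328*k^4 - 18.3233*k^3 - 11.6819*k^2 - 11.0338*k - 22.9896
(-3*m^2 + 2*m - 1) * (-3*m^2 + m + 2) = 9*m^4 - 9*m^3 - m^2 + 3*m - 2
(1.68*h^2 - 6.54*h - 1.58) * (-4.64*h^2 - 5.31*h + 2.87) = -7.7952*h^4 + 21.4248*h^3 + 46.8802*h^2 - 10.38*h - 4.5346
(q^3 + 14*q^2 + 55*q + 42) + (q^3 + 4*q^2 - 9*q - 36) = 2*q^3 + 18*q^2 + 46*q + 6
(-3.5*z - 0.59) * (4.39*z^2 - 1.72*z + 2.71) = -15.365*z^3 + 3.4299*z^2 - 8.4702*z - 1.5989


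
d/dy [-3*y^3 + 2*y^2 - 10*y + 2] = -9*y^2 + 4*y - 10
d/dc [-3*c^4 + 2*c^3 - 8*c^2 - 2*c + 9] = -12*c^3 + 6*c^2 - 16*c - 2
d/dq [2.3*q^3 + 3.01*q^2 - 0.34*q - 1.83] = 6.9*q^2 + 6.02*q - 0.34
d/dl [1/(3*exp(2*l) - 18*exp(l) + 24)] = 2*(3 - exp(l))*exp(l)/(3*(exp(2*l) - 6*exp(l) + 8)^2)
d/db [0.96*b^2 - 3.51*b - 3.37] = 1.92*b - 3.51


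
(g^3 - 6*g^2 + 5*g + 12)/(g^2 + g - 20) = (g^2 - 2*g - 3)/(g + 5)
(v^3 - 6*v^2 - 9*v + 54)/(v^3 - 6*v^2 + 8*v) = (v^3 - 6*v^2 - 9*v + 54)/(v*(v^2 - 6*v + 8))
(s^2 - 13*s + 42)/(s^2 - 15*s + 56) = (s - 6)/(s - 8)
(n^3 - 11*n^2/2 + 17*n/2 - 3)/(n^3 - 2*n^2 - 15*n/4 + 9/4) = 2*(n - 2)/(2*n + 3)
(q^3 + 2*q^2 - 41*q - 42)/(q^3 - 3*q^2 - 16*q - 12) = (q + 7)/(q + 2)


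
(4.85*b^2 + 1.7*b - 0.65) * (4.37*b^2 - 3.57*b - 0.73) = 21.1945*b^4 - 9.8855*b^3 - 12.45*b^2 + 1.0795*b + 0.4745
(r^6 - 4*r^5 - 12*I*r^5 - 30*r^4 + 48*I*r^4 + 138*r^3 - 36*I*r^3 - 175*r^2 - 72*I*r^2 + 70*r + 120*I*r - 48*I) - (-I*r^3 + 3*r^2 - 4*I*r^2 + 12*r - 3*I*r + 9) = r^6 - 4*r^5 - 12*I*r^5 - 30*r^4 + 48*I*r^4 + 138*r^3 - 35*I*r^3 - 178*r^2 - 68*I*r^2 + 58*r + 123*I*r - 9 - 48*I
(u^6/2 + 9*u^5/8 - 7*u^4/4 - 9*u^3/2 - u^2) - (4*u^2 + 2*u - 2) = u^6/2 + 9*u^5/8 - 7*u^4/4 - 9*u^3/2 - 5*u^2 - 2*u + 2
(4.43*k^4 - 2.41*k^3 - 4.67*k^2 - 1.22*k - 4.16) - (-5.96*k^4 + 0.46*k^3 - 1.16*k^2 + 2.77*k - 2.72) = 10.39*k^4 - 2.87*k^3 - 3.51*k^2 - 3.99*k - 1.44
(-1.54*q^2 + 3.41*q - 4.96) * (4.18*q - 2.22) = -6.4372*q^3 + 17.6726*q^2 - 28.303*q + 11.0112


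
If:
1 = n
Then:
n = 1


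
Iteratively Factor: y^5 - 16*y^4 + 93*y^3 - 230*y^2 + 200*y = (y - 2)*(y^4 - 14*y^3 + 65*y^2 - 100*y) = y*(y - 2)*(y^3 - 14*y^2 + 65*y - 100) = y*(y - 4)*(y - 2)*(y^2 - 10*y + 25) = y*(y - 5)*(y - 4)*(y - 2)*(y - 5)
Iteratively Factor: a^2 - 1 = (a + 1)*(a - 1)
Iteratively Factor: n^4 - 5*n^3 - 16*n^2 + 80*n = (n - 4)*(n^3 - n^2 - 20*n) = n*(n - 4)*(n^2 - n - 20) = n*(n - 5)*(n - 4)*(n + 4)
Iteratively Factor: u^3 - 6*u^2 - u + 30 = (u - 3)*(u^2 - 3*u - 10) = (u - 5)*(u - 3)*(u + 2)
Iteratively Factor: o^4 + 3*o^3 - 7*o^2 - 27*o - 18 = (o - 3)*(o^3 + 6*o^2 + 11*o + 6) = (o - 3)*(o + 2)*(o^2 + 4*o + 3) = (o - 3)*(o + 1)*(o + 2)*(o + 3)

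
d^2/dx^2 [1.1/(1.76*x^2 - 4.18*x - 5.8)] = (6.81472*x^2 - 16.18496*x - 1.1*(3.52*x - 4.18)*(7.04*x - 8.36) - 22.4576)/(-1.76*x^2 + 4.18*x + 5.8)^3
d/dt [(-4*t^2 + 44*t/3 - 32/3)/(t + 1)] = 4*(-3*t^2 - 6*t + 19)/(3*(t^2 + 2*t + 1))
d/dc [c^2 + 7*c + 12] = 2*c + 7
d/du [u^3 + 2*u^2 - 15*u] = 3*u^2 + 4*u - 15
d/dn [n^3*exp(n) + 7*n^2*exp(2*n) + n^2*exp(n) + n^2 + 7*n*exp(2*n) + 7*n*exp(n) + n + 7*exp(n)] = n^3*exp(n) + 14*n^2*exp(2*n) + 4*n^2*exp(n) + 28*n*exp(2*n) + 9*n*exp(n) + 2*n + 7*exp(2*n) + 14*exp(n) + 1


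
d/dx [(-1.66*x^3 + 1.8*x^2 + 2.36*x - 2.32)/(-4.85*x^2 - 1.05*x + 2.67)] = (8.051*x^4 + 3.486*x^3 - 3.7406*x^2 - 12.892*x + 3.8652)/(23.5225*x^4 + 10.185*x^3 - 24.7965*x^2 - 5.607*x + 7.1289)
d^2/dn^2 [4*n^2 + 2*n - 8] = 8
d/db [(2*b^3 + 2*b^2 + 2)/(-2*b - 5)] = 2*(-4*b^3 - 17*b^2 - 10*b + 2)/(4*b^2 + 20*b + 25)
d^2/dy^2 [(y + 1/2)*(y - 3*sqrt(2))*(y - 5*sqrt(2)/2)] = 6*y - 11*sqrt(2) + 1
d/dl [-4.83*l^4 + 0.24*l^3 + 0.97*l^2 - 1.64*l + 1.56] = -19.32*l^3 + 0.72*l^2 + 1.94*l - 1.64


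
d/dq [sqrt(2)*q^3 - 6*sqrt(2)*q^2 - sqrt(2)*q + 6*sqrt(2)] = sqrt(2)*(3*q^2 - 12*q - 1)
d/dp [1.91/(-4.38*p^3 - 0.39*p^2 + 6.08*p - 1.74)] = (25.0974*p^2 + 1.4898*p - 11.6128)/(4.38*p^3 + 0.39*p^2 - 6.08*p + 1.74)^2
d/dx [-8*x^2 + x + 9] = 1 - 16*x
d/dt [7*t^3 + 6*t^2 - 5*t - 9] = 21*t^2 + 12*t - 5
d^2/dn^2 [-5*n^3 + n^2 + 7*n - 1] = 2 - 30*n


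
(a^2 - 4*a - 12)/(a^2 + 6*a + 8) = (a - 6)/(a + 4)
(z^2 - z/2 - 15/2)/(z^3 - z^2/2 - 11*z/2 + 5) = (z - 3)/(z^2 - 3*z + 2)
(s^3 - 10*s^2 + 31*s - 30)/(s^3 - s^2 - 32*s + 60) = (s - 3)/(s + 6)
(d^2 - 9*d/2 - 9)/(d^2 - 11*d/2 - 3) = (2*d + 3)/(2*d + 1)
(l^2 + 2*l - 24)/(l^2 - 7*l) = (l^2 + 2*l - 24)/(l*(l - 7))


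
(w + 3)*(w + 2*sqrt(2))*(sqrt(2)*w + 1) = sqrt(2)*w^3 + 3*sqrt(2)*w^2 + 5*w^2 + 2*sqrt(2)*w + 15*w + 6*sqrt(2)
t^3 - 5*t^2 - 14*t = t*(t - 7)*(t + 2)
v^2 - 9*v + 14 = (v - 7)*(v - 2)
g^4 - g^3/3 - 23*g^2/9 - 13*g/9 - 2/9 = (g - 2)*(g + 1/3)^2*(g + 1)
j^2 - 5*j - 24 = (j - 8)*(j + 3)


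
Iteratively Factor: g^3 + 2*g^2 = (g + 2)*(g^2) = g*(g + 2)*(g)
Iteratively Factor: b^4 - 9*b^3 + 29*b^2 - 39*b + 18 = (b - 2)*(b^3 - 7*b^2 + 15*b - 9) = (b - 2)*(b - 1)*(b^2 - 6*b + 9) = (b - 3)*(b - 2)*(b - 1)*(b - 3)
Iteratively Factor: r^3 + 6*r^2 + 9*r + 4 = (r + 4)*(r^2 + 2*r + 1) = (r + 1)*(r + 4)*(r + 1)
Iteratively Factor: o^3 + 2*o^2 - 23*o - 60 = (o - 5)*(o^2 + 7*o + 12) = (o - 5)*(o + 3)*(o + 4)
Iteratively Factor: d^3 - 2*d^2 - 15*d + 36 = (d + 4)*(d^2 - 6*d + 9) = (d - 3)*(d + 4)*(d - 3)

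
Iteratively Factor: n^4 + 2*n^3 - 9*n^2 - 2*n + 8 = (n - 1)*(n^3 + 3*n^2 - 6*n - 8) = (n - 1)*(n + 4)*(n^2 - n - 2) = (n - 2)*(n - 1)*(n + 4)*(n + 1)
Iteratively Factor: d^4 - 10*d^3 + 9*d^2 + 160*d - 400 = (d + 4)*(d^3 - 14*d^2 + 65*d - 100) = (d - 5)*(d + 4)*(d^2 - 9*d + 20) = (d - 5)^2*(d + 4)*(d - 4)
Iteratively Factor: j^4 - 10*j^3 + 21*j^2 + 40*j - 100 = (j - 5)*(j^3 - 5*j^2 - 4*j + 20) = (j - 5)*(j - 2)*(j^2 - 3*j - 10) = (j - 5)^2*(j - 2)*(j + 2)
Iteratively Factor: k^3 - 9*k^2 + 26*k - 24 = (k - 4)*(k^2 - 5*k + 6) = (k - 4)*(k - 2)*(k - 3)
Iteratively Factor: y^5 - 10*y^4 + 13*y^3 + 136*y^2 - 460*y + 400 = (y - 2)*(y^4 - 8*y^3 - 3*y^2 + 130*y - 200) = (y - 2)^2*(y^3 - 6*y^2 - 15*y + 100) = (y - 5)*(y - 2)^2*(y^2 - y - 20) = (y - 5)*(y - 2)^2*(y + 4)*(y - 5)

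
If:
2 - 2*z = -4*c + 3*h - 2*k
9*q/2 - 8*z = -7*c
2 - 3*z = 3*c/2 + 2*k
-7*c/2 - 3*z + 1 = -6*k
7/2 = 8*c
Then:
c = 7/16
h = 349/288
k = 15/64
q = -35/216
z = 7/24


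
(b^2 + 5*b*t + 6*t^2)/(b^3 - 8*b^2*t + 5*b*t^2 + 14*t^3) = (b^2 + 5*b*t + 6*t^2)/(b^3 - 8*b^2*t + 5*b*t^2 + 14*t^3)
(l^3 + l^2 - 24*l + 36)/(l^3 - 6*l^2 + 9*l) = (l^2 + 4*l - 12)/(l*(l - 3))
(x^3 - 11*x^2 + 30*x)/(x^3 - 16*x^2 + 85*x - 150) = x/(x - 5)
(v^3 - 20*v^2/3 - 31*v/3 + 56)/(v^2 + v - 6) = (3*v^2 - 29*v + 56)/(3*(v - 2))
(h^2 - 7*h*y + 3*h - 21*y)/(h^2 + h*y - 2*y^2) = (h^2 - 7*h*y + 3*h - 21*y)/(h^2 + h*y - 2*y^2)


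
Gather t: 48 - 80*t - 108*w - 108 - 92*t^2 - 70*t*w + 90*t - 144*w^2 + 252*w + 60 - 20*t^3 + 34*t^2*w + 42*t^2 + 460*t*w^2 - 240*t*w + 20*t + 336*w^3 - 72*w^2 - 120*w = -20*t^3 + t^2*(34*w - 50) + t*(460*w^2 - 310*w + 30) + 336*w^3 - 216*w^2 + 24*w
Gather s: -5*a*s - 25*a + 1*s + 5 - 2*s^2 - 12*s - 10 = -25*a - 2*s^2 + s*(-5*a - 11) - 5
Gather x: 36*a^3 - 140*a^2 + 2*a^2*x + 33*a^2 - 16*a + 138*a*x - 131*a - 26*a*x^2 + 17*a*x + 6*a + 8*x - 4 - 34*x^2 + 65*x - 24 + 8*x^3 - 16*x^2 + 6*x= 36*a^3 - 107*a^2 - 141*a + 8*x^3 + x^2*(-26*a - 50) + x*(2*a^2 + 155*a + 79) - 28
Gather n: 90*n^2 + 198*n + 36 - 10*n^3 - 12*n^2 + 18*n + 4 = -10*n^3 + 78*n^2 + 216*n + 40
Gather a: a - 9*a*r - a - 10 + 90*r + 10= -9*a*r + 90*r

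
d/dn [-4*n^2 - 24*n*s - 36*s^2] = -8*n - 24*s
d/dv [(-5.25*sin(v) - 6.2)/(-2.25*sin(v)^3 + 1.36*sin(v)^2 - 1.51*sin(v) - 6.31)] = (-23.625*sin(v)^3 - 34.71*sin(v)^2 + 16.864*sin(v) + 23.7655)*cos(v)/(5.0625*sin(v)^6 - 6.12*sin(v)^5 + 8.6446*sin(v)^4 + 24.2878*sin(v)^3 - 14.8831*sin(v)^2 + 19.0562*sin(v) + 39.8161)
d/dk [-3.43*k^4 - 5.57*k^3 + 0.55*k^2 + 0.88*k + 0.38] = -13.72*k^3 - 16.71*k^2 + 1.1*k + 0.88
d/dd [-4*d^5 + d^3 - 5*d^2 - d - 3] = -20*d^4 + 3*d^2 - 10*d - 1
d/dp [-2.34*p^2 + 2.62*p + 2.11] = 2.62 - 4.68*p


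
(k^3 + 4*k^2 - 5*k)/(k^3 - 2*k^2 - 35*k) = (k - 1)/(k - 7)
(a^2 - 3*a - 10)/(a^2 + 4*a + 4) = (a - 5)/(a + 2)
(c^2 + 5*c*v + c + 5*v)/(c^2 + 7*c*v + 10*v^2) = (c + 1)/(c + 2*v)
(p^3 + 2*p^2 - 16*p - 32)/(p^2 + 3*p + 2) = (p^2 - 16)/(p + 1)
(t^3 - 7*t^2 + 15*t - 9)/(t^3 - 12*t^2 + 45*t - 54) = (t - 1)/(t - 6)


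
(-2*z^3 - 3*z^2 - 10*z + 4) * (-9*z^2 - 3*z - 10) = 18*z^5 + 33*z^4 + 119*z^3 + 24*z^2 + 88*z - 40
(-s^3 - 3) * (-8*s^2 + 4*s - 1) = 8*s^5 - 4*s^4 + s^3 + 24*s^2 - 12*s + 3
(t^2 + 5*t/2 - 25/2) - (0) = t^2 + 5*t/2 - 25/2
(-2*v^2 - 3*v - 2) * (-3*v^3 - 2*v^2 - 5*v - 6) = 6*v^5 + 13*v^4 + 22*v^3 + 31*v^2 + 28*v + 12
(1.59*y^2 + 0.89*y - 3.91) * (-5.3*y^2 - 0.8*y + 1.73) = -8.427*y^4 - 5.989*y^3 + 22.7617*y^2 + 4.6677*y - 6.7643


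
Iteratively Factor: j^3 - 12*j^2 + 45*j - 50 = (j - 5)*(j^2 - 7*j + 10) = (j - 5)*(j - 2)*(j - 5)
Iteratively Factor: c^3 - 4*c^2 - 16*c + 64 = (c + 4)*(c^2 - 8*c + 16) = (c - 4)*(c + 4)*(c - 4)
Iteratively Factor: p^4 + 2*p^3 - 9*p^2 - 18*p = (p - 3)*(p^3 + 5*p^2 + 6*p) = (p - 3)*(p + 3)*(p^2 + 2*p) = p*(p - 3)*(p + 3)*(p + 2)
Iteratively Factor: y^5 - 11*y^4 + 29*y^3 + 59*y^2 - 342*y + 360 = (y - 3)*(y^4 - 8*y^3 + 5*y^2 + 74*y - 120) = (y - 3)*(y - 2)*(y^3 - 6*y^2 - 7*y + 60) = (y - 5)*(y - 3)*(y - 2)*(y^2 - y - 12) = (y - 5)*(y - 3)*(y - 2)*(y + 3)*(y - 4)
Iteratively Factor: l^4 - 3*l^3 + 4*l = (l)*(l^3 - 3*l^2 + 4) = l*(l - 2)*(l^2 - l - 2) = l*(l - 2)*(l + 1)*(l - 2)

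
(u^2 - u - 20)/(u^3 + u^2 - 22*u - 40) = 1/(u + 2)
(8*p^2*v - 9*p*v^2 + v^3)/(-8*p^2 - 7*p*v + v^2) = v*(-p + v)/(p + v)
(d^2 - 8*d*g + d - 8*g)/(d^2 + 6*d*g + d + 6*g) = (d - 8*g)/(d + 6*g)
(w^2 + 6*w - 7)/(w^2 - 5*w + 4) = (w + 7)/(w - 4)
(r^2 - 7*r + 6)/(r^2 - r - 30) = (r - 1)/(r + 5)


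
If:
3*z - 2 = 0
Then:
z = 2/3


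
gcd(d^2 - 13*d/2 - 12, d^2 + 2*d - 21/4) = 1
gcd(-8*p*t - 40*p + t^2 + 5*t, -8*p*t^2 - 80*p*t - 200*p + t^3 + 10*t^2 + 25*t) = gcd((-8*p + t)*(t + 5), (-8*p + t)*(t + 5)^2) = 8*p*t + 40*p - t^2 - 5*t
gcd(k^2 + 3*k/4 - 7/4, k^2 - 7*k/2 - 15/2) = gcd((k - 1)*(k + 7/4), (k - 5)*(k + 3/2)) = 1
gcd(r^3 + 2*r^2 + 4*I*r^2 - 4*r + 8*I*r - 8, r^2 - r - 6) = r + 2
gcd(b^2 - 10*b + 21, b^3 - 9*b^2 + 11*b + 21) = b^2 - 10*b + 21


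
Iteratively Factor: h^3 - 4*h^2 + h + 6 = (h - 3)*(h^2 - h - 2) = (h - 3)*(h + 1)*(h - 2)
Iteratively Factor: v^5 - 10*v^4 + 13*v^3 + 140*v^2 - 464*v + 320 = (v - 5)*(v^4 - 5*v^3 - 12*v^2 + 80*v - 64) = (v - 5)*(v - 4)*(v^3 - v^2 - 16*v + 16) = (v - 5)*(v - 4)*(v + 4)*(v^2 - 5*v + 4) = (v - 5)*(v - 4)*(v - 1)*(v + 4)*(v - 4)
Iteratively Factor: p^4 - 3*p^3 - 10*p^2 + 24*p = (p)*(p^3 - 3*p^2 - 10*p + 24) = p*(p + 3)*(p^2 - 6*p + 8) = p*(p - 4)*(p + 3)*(p - 2)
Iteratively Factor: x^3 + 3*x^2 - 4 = (x + 2)*(x^2 + x - 2) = (x - 1)*(x + 2)*(x + 2)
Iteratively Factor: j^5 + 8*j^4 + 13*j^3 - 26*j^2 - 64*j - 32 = (j + 4)*(j^4 + 4*j^3 - 3*j^2 - 14*j - 8) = (j + 1)*(j + 4)*(j^3 + 3*j^2 - 6*j - 8) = (j + 1)^2*(j + 4)*(j^2 + 2*j - 8) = (j - 2)*(j + 1)^2*(j + 4)*(j + 4)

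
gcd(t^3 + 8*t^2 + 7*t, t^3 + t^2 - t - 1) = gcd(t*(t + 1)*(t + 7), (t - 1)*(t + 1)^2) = t + 1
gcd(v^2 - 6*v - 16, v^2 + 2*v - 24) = 1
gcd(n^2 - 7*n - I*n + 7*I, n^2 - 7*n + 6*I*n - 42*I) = n - 7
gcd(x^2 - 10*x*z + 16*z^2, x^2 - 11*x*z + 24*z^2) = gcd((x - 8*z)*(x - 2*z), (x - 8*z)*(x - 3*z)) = x - 8*z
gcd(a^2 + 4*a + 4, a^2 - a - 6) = a + 2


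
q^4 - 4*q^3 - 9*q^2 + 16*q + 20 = (q - 5)*(q - 2)*(q + 1)*(q + 2)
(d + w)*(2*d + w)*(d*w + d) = 2*d^3*w + 2*d^3 + 3*d^2*w^2 + 3*d^2*w + d*w^3 + d*w^2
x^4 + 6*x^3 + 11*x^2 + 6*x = x*(x + 1)*(x + 2)*(x + 3)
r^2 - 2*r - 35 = (r - 7)*(r + 5)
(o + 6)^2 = o^2 + 12*o + 36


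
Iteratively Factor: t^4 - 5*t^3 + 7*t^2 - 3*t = (t)*(t^3 - 5*t^2 + 7*t - 3) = t*(t - 3)*(t^2 - 2*t + 1) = t*(t - 3)*(t - 1)*(t - 1)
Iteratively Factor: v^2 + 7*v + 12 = (v + 3)*(v + 4)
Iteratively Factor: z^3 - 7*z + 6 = (z - 2)*(z^2 + 2*z - 3) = (z - 2)*(z - 1)*(z + 3)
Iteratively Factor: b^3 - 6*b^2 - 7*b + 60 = (b + 3)*(b^2 - 9*b + 20) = (b - 5)*(b + 3)*(b - 4)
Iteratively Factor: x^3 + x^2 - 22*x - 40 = (x + 4)*(x^2 - 3*x - 10) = (x - 5)*(x + 4)*(x + 2)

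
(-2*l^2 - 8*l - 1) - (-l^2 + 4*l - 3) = -l^2 - 12*l + 2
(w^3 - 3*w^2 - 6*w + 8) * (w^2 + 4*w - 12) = w^5 + w^4 - 30*w^3 + 20*w^2 + 104*w - 96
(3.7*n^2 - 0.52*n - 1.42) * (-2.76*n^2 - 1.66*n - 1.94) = -10.212*n^4 - 4.7068*n^3 - 2.3956*n^2 + 3.366*n + 2.7548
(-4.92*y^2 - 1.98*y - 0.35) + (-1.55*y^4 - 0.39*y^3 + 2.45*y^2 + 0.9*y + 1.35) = -1.55*y^4 - 0.39*y^3 - 2.47*y^2 - 1.08*y + 1.0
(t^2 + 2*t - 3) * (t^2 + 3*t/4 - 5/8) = t^4 + 11*t^3/4 - 17*t^2/8 - 7*t/2 + 15/8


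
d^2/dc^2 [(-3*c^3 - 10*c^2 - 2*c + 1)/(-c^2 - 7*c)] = 2*(79*c^3 - 3*c^2 - 21*c - 49)/(c^3*(c^3 + 21*c^2 + 147*c + 343))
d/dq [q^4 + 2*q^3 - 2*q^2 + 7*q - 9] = 4*q^3 + 6*q^2 - 4*q + 7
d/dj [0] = 0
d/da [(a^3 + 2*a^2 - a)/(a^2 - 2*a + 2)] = (a^4 - 4*a^3 + 3*a^2 + 8*a - 2)/(a^4 - 4*a^3 + 8*a^2 - 8*a + 4)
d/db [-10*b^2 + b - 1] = 1 - 20*b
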